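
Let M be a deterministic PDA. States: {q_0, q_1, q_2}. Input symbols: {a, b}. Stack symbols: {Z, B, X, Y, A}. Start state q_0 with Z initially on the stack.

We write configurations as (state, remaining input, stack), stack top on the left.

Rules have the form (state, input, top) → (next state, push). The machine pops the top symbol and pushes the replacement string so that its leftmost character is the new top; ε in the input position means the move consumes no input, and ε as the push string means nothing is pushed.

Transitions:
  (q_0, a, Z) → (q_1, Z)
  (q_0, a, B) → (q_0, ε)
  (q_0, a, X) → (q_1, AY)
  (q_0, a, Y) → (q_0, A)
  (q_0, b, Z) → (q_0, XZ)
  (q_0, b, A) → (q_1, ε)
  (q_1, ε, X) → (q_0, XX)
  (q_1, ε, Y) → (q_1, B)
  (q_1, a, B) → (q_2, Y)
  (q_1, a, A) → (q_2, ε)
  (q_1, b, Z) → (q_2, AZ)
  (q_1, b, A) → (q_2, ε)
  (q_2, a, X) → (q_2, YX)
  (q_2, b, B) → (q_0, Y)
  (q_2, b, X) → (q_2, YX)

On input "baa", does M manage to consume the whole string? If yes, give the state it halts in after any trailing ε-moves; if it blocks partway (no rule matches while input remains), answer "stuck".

(q_0, baa, Z)
  read b, top Z: go to q_0, push XZ → (q_0, aa, XZ)
  read a, top X: go to q_1, push AY → (q_1, a, AYZ)
  read a, top A: go to q_2, push ε → (q_2, ε, YZ)
All input consumed; M is in state q_2.

q_2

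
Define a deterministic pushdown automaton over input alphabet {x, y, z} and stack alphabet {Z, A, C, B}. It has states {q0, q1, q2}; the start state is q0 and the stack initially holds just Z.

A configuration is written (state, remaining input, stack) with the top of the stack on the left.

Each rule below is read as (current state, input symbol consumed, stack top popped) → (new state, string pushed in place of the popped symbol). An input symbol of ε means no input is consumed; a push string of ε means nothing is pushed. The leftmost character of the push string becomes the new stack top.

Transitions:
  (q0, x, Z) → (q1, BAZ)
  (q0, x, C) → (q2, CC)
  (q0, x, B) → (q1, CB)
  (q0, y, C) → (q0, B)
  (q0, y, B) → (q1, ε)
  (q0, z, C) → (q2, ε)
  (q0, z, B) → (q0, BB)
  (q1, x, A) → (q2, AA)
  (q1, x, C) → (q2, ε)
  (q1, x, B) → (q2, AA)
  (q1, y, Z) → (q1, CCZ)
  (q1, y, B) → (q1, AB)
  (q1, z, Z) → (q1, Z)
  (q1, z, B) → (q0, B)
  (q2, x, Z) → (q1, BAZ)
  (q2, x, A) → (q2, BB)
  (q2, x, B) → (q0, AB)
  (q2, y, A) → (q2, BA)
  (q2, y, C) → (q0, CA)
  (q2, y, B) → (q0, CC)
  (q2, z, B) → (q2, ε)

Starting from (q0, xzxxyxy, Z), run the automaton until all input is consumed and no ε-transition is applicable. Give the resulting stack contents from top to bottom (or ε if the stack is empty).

(q0, xzxxyxy, Z)
  read x, top Z: go to q1, push BAZ → (q1, zxxyxy, BAZ)
  read z, top B: go to q0, push B → (q0, xxyxy, BAZ)
  read x, top B: go to q1, push CB → (q1, xyxy, CBAZ)
  read x, top C: go to q2, push ε → (q2, yxy, BAZ)
  read y, top B: go to q0, push CC → (q0, xy, CCAZ)
  read x, top C: go to q2, push CC → (q2, y, CCCAZ)
  read y, top C: go to q0, push CA → (q0, ε, CACCAZ)
All input consumed in state q0 with stack CACCAZ.

CACCAZ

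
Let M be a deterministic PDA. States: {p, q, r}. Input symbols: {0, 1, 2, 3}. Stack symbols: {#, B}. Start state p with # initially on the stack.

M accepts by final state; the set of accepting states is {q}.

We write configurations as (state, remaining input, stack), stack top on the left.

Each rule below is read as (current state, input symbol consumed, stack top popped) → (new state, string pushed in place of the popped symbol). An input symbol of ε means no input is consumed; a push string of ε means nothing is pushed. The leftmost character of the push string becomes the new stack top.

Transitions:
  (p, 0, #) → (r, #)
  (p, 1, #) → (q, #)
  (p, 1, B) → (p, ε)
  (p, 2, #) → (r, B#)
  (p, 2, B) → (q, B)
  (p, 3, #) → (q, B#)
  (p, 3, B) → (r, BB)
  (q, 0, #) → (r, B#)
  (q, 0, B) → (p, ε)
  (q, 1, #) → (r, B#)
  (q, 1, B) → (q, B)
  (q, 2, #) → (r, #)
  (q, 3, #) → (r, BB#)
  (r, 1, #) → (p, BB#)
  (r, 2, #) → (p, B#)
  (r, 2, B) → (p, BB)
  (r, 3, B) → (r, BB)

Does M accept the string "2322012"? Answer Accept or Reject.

Accept

(p, 2322012, #)
  read 2, top #: go to r, push B# → (r, 322012, B#)
  read 3, top B: go to r, push BB → (r, 22012, BB#)
  read 2, top B: go to p, push BB → (p, 2012, BBB#)
  read 2, top B: go to q, push B → (q, 012, BBB#)
  read 0, top B: go to p, push ε → (p, 12, BB#)
  read 1, top B: go to p, push ε → (p, 2, B#)
  read 2, top B: go to q, push B → (q, ε, B#)
All input consumed; state q ∈ F.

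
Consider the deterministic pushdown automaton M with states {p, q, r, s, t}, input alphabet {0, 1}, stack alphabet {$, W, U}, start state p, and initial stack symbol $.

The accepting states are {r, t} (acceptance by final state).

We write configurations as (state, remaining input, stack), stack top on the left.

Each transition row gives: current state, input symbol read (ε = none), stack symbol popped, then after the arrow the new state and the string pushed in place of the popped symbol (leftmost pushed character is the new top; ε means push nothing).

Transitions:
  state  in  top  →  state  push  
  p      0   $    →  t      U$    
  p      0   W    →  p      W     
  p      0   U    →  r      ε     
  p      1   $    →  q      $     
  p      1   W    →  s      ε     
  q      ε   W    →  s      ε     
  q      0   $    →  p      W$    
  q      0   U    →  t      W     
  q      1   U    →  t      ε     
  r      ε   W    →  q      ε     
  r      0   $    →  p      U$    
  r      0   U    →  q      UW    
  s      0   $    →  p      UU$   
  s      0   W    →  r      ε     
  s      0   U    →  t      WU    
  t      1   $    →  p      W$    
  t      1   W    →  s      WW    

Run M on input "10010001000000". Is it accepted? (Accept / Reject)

Reject

(p, 10010001000000, $)
  read 1, top $: go to q, push $ → (q, 0010001000000, $)
  read 0, top $: go to p, push W$ → (p, 010001000000, W$)
  read 0, top W: go to p, push W → (p, 10001000000, W$)
  read 1, top W: go to s, push ε → (s, 0001000000, $)
  read 0, top $: go to p, push UU$ → (p, 001000000, UU$)
  read 0, top U: go to r, push ε → (r, 01000000, U$)
  read 0, top U: go to q, push UW → (q, 1000000, UW$)
  read 1, top U: go to t, push ε → (t, 000000, W$)
No transition applies at (t, 000000, W$); input not fully consumed.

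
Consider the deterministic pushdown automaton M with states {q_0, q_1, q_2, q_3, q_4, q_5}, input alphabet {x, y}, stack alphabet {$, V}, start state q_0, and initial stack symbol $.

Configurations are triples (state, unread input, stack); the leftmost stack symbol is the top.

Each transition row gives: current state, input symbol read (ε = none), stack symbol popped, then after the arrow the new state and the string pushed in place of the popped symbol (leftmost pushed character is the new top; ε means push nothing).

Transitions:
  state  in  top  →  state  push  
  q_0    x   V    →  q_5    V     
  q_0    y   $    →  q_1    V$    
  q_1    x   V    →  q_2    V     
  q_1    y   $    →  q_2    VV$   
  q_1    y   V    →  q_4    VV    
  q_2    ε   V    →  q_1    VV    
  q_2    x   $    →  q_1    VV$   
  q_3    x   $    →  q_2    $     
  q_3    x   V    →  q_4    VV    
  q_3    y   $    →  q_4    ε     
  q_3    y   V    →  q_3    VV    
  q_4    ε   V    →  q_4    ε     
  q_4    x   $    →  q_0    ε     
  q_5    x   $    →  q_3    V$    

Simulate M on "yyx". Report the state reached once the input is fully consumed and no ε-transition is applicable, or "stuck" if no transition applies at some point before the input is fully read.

q_0

(q_0, yyx, $)
  read y, top $: go to q_1, push V$ → (q_1, yx, V$)
  read y, top V: go to q_4, push VV → (q_4, x, VV$)
  ε-move, top V: go to q_4, push ε → (q_4, x, V$)
  ε-move, top V: go to q_4, push ε → (q_4, x, $)
  read x, top $: go to q_0, push ε → (q_0, ε, ε)
All input consumed; M is in state q_0.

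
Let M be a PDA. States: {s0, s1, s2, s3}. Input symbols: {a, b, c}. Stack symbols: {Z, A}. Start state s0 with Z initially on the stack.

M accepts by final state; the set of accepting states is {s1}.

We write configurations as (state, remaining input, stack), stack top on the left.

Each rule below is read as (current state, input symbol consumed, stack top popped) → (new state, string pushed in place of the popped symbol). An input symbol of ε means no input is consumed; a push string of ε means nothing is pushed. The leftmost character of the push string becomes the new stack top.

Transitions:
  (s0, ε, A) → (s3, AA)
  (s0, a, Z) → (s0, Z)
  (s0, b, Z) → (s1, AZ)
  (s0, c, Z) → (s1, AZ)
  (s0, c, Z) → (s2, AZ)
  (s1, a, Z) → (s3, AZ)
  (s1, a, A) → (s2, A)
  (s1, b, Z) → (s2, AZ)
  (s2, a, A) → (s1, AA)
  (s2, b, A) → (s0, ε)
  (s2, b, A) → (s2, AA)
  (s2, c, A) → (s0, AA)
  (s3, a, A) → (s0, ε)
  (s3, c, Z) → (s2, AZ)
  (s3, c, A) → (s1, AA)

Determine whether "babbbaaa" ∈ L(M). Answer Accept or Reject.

Accept

One accepting computation: (s0, babbbaaa, Z) ⊢ (s1, abbbaaa, AZ) ⊢ (s2, bbbaaa, AZ) ⊢ (s2, bbaaa, AAZ) ⊢ (s2, baaa, AAAZ) ⊢ (s2, aaa, AAAAZ) ⊢ (s1, aa, AAAAAZ) ⊢ (s2, a, AAAAAZ) ⊢ (s1, ε, AAAAAAZ)
All input consumed and state s1 ∈ F.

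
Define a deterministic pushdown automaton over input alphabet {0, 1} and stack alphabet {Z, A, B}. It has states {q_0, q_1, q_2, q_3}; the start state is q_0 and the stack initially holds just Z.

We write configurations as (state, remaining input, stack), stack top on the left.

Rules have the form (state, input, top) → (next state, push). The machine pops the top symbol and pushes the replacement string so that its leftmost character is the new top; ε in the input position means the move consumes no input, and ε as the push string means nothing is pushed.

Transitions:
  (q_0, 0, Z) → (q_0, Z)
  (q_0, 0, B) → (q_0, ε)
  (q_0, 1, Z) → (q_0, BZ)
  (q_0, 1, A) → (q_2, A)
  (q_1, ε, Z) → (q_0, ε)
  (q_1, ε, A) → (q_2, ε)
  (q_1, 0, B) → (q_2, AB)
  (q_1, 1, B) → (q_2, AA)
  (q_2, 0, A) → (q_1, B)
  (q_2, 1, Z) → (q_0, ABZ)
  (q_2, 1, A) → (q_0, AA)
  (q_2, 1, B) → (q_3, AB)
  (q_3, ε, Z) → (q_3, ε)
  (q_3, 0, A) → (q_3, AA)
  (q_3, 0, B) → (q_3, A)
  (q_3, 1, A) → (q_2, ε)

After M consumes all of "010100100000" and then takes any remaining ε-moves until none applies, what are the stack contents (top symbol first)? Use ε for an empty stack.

(q_0, 010100100000, Z) ⊢ (q_0, 10100100000, Z) ⊢ (q_0, 0100100000, BZ) ⊢ (q_0, 100100000, Z) ⊢ (q_0, 00100000, BZ) ⊢ (q_0, 0100000, Z) ⊢ (q_0, 100000, Z) ⊢ (q_0, 00000, BZ) ⊢ (q_0, 0000, Z) ⊢ (q_0, 000, Z) ⊢ (q_0, 00, Z) ⊢ (q_0, 0, Z) ⊢ (q_0, ε, Z)
All input consumed in state q_0 with stack Z.

Z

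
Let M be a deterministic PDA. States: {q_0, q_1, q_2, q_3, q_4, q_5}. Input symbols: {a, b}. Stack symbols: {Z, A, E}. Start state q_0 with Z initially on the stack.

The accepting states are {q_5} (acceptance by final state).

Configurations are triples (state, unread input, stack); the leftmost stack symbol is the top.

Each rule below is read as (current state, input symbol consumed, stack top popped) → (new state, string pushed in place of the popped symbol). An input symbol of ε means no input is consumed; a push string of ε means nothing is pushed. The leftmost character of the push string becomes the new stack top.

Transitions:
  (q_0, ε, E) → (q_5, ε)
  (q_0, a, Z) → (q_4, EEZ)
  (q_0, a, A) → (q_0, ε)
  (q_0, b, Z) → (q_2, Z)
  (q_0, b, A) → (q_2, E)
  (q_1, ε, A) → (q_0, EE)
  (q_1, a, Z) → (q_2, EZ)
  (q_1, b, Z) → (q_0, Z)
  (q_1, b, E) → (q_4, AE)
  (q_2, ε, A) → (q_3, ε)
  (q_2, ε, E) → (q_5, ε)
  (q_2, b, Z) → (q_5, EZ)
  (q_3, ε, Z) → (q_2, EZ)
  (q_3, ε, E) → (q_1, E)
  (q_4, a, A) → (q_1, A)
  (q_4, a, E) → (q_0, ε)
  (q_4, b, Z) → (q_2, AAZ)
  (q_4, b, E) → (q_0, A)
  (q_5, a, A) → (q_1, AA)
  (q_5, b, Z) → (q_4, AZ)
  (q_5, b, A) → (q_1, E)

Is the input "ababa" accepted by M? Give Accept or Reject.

Accept

(q_0, ababa, Z)
  read a, top Z: go to q_4, push EEZ → (q_4, baba, EEZ)
  read b, top E: go to q_0, push A → (q_0, aba, AEZ)
  read a, top A: go to q_0, push ε → (q_0, ba, EZ)
  ε-move, top E: go to q_5, push ε → (q_5, ba, Z)
  read b, top Z: go to q_4, push AZ → (q_4, a, AZ)
  read a, top A: go to q_1, push A → (q_1, ε, AZ)
  ε-move, top A: go to q_0, push EE → (q_0, ε, EEZ)
  ε-move, top E: go to q_5, push ε → (q_5, ε, EZ)
All input consumed; state q_5 ∈ F.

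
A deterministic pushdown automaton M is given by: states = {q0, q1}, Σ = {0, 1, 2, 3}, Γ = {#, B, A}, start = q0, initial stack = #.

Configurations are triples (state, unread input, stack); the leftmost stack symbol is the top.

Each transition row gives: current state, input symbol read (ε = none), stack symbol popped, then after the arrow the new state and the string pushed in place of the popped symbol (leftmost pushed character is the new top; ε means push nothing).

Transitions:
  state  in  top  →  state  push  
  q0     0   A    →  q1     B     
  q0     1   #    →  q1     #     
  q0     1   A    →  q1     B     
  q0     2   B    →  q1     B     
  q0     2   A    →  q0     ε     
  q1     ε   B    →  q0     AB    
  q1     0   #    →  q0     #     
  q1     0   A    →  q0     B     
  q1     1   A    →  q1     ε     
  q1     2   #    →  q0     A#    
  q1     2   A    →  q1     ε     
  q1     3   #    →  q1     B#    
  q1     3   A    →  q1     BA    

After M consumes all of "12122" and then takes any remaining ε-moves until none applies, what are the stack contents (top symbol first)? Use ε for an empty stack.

(q0, 12122, #)
  read 1, top #: go to q1, push # → (q1, 2122, #)
  read 2, top #: go to q0, push A# → (q0, 122, A#)
  read 1, top A: go to q1, push B → (q1, 22, B#)
  ε-move, top B: go to q0, push AB → (q0, 22, AB#)
  read 2, top A: go to q0, push ε → (q0, 2, B#)
  read 2, top B: go to q1, push B → (q1, ε, B#)
  ε-move, top B: go to q0, push AB → (q0, ε, AB#)
All input consumed in state q0 with stack AB#.

AB#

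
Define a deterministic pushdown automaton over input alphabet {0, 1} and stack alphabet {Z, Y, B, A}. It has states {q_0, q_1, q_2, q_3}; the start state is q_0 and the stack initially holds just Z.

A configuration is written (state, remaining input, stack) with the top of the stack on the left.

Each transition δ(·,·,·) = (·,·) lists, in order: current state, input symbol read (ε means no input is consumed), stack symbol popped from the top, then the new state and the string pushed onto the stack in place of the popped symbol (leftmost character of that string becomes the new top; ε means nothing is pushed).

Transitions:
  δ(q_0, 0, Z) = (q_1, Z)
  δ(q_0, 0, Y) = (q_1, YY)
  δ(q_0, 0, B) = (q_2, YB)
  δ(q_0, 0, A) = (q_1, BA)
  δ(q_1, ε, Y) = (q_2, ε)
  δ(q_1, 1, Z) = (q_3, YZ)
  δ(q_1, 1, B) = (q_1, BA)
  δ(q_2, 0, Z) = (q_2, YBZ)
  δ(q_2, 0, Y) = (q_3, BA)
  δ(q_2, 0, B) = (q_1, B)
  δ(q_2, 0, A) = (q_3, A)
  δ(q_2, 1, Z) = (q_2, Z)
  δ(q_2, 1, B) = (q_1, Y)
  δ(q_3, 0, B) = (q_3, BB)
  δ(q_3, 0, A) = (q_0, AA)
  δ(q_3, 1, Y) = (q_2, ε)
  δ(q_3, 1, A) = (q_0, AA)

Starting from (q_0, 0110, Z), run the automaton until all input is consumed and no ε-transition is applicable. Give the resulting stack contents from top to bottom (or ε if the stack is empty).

(q_0, 0110, Z)
  read 0, top Z: go to q_1, push Z → (q_1, 110, Z)
  read 1, top Z: go to q_3, push YZ → (q_3, 10, YZ)
  read 1, top Y: go to q_2, push ε → (q_2, 0, Z)
  read 0, top Z: go to q_2, push YBZ → (q_2, ε, YBZ)
All input consumed in state q_2 with stack YBZ.

YBZ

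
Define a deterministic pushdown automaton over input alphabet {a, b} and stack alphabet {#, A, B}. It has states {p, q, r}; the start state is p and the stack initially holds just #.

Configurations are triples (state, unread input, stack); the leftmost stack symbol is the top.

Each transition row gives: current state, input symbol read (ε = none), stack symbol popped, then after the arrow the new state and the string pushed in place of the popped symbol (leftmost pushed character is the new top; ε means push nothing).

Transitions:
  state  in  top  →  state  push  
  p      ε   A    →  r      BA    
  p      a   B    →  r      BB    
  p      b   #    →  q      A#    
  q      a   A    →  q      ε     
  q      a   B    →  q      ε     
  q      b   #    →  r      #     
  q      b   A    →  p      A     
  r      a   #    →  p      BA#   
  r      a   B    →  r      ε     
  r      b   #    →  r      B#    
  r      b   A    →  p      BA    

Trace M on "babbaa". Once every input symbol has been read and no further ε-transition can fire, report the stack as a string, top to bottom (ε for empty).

BA#

(p, babbaa, #)
  read b, top #: go to q, push A# → (q, abbaa, A#)
  read a, top A: go to q, push ε → (q, bbaa, #)
  read b, top #: go to r, push # → (r, baa, #)
  read b, top #: go to r, push B# → (r, aa, B#)
  read a, top B: go to r, push ε → (r, a, #)
  read a, top #: go to p, push BA# → (p, ε, BA#)
All input consumed in state p with stack BA#.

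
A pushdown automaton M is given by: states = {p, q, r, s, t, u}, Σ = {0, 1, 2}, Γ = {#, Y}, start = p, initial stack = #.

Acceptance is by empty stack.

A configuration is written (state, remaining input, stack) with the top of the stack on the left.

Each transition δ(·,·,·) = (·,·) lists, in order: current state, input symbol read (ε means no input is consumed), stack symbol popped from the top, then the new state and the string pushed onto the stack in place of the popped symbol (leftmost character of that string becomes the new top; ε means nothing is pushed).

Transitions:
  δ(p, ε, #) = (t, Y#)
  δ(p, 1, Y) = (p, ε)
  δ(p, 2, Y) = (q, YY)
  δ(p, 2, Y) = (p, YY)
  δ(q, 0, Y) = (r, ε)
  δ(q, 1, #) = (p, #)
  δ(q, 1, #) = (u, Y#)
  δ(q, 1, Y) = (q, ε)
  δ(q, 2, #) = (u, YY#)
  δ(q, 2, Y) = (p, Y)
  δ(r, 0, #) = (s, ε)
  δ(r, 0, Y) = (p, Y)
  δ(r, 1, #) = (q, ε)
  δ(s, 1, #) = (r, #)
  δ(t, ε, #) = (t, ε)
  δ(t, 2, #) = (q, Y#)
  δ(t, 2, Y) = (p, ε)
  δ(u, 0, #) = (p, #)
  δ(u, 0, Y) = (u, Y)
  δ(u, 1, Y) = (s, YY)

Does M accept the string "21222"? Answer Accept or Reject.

No computation consumes all input and empties the stack.

Reject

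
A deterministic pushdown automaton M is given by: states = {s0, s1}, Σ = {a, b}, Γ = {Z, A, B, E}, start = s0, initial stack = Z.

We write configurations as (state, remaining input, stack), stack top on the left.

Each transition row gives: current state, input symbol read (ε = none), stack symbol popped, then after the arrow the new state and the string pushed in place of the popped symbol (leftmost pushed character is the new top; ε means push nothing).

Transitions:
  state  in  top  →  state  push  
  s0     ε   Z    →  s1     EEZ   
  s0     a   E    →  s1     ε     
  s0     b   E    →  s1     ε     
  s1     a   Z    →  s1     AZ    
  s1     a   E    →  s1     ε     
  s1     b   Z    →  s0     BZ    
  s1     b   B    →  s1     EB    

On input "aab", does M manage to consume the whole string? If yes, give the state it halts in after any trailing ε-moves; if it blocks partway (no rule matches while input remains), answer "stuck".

(s0, aab, Z)
  ε-move, top Z: go to s1, push EEZ → (s1, aab, EEZ)
  read a, top E: go to s1, push ε → (s1, ab, EZ)
  read a, top E: go to s1, push ε → (s1, b, Z)
  read b, top Z: go to s0, push BZ → (s0, ε, BZ)
All input consumed; M is in state s0.

s0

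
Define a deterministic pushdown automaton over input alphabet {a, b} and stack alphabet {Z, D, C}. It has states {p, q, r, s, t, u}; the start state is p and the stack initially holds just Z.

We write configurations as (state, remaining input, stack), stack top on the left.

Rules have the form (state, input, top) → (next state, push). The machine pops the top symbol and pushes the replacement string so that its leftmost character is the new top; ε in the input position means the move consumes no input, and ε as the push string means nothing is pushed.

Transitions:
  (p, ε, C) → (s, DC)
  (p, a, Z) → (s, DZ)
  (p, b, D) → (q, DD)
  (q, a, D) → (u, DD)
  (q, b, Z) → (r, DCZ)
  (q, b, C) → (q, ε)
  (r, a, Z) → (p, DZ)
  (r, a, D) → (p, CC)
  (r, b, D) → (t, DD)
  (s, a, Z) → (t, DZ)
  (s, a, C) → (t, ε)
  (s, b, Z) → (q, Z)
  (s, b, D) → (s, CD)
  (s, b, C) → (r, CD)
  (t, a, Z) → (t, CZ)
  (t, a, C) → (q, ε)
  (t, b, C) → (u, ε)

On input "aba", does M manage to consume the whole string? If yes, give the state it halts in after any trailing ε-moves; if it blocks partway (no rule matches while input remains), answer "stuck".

t

(p, aba, Z)
  read a, top Z: go to s, push DZ → (s, ba, DZ)
  read b, top D: go to s, push CD → (s, a, CDZ)
  read a, top C: go to t, push ε → (t, ε, DZ)
All input consumed; M is in state t.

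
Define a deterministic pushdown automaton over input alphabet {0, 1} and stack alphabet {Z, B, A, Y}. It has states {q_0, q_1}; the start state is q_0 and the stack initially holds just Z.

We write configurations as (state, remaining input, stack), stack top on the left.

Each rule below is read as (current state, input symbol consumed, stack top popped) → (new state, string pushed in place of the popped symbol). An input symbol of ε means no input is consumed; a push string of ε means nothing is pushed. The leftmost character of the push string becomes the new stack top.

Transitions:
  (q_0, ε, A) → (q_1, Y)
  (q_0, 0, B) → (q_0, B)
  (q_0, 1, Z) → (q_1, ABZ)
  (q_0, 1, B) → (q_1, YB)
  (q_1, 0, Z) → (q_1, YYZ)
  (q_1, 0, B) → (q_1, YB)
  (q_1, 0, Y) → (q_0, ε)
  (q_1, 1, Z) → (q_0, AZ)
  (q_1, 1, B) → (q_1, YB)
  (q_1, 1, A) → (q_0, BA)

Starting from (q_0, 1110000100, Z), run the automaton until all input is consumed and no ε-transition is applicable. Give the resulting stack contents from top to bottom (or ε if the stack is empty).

(q_0, 1110000100, Z)
  read 1, top Z: go to q_1, push ABZ → (q_1, 110000100, ABZ)
  read 1, top A: go to q_0, push BA → (q_0, 10000100, BABZ)
  read 1, top B: go to q_1, push YB → (q_1, 0000100, YBABZ)
  read 0, top Y: go to q_0, push ε → (q_0, 000100, BABZ)
  read 0, top B: go to q_0, push B → (q_0, 00100, BABZ)
  read 0, top B: go to q_0, push B → (q_0, 0100, BABZ)
  read 0, top B: go to q_0, push B → (q_0, 100, BABZ)
  read 1, top B: go to q_1, push YB → (q_1, 00, YBABZ)
  read 0, top Y: go to q_0, push ε → (q_0, 0, BABZ)
  read 0, top B: go to q_0, push B → (q_0, ε, BABZ)
All input consumed in state q_0 with stack BABZ.

BABZ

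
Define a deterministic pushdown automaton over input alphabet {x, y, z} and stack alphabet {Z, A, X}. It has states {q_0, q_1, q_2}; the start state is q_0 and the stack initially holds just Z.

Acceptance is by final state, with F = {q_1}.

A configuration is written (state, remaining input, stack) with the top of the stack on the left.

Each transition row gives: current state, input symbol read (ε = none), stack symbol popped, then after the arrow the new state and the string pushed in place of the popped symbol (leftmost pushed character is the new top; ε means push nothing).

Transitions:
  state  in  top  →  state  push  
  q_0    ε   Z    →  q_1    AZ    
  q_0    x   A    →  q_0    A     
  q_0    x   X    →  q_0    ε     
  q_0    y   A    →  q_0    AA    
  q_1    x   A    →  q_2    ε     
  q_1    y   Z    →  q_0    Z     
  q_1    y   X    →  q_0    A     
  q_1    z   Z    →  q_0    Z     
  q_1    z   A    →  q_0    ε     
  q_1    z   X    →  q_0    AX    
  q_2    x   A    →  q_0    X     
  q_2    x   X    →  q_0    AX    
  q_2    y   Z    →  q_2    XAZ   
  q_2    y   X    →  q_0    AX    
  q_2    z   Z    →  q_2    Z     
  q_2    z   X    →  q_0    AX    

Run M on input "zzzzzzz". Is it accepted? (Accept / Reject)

Accept

(q_0, zzzzzzz, Z)
  ε-move, top Z: go to q_1, push AZ → (q_1, zzzzzzz, AZ)
  read z, top A: go to q_0, push ε → (q_0, zzzzzz, Z)
  ε-move, top Z: go to q_1, push AZ → (q_1, zzzzzz, AZ)
  read z, top A: go to q_0, push ε → (q_0, zzzzz, Z)
  ε-move, top Z: go to q_1, push AZ → (q_1, zzzzz, AZ)
  read z, top A: go to q_0, push ε → (q_0, zzzz, Z)
  ε-move, top Z: go to q_1, push AZ → (q_1, zzzz, AZ)
  read z, top A: go to q_0, push ε → (q_0, zzz, Z)
  ε-move, top Z: go to q_1, push AZ → (q_1, zzz, AZ)
  read z, top A: go to q_0, push ε → (q_0, zz, Z)
  ε-move, top Z: go to q_1, push AZ → (q_1, zz, AZ)
  read z, top A: go to q_0, push ε → (q_0, z, Z)
  ε-move, top Z: go to q_1, push AZ → (q_1, z, AZ)
  read z, top A: go to q_0, push ε → (q_0, ε, Z)
  ε-move, top Z: go to q_1, push AZ → (q_1, ε, AZ)
All input consumed; state q_1 ∈ F.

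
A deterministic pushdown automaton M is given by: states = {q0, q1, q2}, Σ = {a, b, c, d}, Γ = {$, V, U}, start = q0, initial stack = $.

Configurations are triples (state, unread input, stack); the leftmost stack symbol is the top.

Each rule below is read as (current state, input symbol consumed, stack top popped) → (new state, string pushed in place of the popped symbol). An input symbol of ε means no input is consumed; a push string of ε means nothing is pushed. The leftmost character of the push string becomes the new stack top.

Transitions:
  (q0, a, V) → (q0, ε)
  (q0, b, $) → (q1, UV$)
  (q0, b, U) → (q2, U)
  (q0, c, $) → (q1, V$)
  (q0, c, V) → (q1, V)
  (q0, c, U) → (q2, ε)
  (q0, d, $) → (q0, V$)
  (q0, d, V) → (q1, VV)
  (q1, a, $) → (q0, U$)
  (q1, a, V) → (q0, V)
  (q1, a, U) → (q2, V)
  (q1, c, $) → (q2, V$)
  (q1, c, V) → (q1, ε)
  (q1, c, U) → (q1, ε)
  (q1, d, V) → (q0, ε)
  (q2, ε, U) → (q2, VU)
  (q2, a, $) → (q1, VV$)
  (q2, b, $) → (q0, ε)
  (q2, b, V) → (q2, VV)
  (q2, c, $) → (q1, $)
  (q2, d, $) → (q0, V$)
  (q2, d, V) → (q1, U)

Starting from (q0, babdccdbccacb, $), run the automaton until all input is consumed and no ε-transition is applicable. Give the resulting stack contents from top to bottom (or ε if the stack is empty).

ε

(q0, babdccdbccacb, $)
  read b, top $: go to q1, push UV$ → (q1, abdccdbccacb, UV$)
  read a, top U: go to q2, push V → (q2, bdccdbccacb, VV$)
  read b, top V: go to q2, push VV → (q2, dccdbccacb, VVV$)
  read d, top V: go to q1, push U → (q1, ccdbccacb, UVV$)
  read c, top U: go to q1, push ε → (q1, cdbccacb, VV$)
  read c, top V: go to q1, push ε → (q1, dbccacb, V$)
  read d, top V: go to q0, push ε → (q0, bccacb, $)
  read b, top $: go to q1, push UV$ → (q1, ccacb, UV$)
  read c, top U: go to q1, push ε → (q1, cacb, V$)
  read c, top V: go to q1, push ε → (q1, acb, $)
  read a, top $: go to q0, push U$ → (q0, cb, U$)
  read c, top U: go to q2, push ε → (q2, b, $)
  read b, top $: go to q0, push ε → (q0, ε, ε)
All input consumed in state q0 with stack ε.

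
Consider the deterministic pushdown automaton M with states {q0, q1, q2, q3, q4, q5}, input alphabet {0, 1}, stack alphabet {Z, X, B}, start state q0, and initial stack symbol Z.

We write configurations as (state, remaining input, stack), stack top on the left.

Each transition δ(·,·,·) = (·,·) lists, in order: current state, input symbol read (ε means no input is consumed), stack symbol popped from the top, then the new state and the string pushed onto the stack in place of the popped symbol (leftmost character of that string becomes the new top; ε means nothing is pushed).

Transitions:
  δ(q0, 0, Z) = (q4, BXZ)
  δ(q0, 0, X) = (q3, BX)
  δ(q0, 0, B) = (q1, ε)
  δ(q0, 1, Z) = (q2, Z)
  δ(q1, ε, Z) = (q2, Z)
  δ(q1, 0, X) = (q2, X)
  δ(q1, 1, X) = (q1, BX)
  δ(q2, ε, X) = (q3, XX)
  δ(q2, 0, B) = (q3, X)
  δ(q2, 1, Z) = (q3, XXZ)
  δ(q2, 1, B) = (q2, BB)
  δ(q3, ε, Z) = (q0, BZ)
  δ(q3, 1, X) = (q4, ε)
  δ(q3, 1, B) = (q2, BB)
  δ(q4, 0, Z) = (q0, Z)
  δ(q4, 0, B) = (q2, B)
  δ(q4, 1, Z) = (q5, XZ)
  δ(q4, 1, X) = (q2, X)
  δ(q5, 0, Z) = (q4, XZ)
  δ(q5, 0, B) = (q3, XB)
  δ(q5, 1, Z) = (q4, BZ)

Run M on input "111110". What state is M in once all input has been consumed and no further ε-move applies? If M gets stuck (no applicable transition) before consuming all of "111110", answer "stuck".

(q0, 111110, Z)
  read 1, top Z: go to q2, push Z → (q2, 11110, Z)
  read 1, top Z: go to q3, push XXZ → (q3, 1110, XXZ)
  read 1, top X: go to q4, push ε → (q4, 110, XZ)
  read 1, top X: go to q2, push X → (q2, 10, XZ)
  ε-move, top X: go to q3, push XX → (q3, 10, XXZ)
  read 1, top X: go to q4, push ε → (q4, 0, XZ)
No transition for (q4, 0, top X); M blocks with input 0 remaining.

stuck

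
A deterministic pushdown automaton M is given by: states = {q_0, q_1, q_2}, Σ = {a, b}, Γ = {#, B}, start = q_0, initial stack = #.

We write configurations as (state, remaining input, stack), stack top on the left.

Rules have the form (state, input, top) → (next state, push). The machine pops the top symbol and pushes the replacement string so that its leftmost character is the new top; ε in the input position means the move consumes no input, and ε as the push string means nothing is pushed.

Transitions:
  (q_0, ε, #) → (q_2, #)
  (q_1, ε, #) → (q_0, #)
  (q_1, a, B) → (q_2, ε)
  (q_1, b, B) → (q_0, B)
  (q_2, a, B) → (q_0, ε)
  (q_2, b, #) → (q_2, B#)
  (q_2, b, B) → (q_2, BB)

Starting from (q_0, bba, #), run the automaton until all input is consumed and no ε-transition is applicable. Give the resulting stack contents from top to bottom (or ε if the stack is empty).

(q_0, bba, #)
  ε-move, top #: go to q_2, push # → (q_2, bba, #)
  read b, top #: go to q_2, push B# → (q_2, ba, B#)
  read b, top B: go to q_2, push BB → (q_2, a, BB#)
  read a, top B: go to q_0, push ε → (q_0, ε, B#)
All input consumed in state q_0 with stack B#.

B#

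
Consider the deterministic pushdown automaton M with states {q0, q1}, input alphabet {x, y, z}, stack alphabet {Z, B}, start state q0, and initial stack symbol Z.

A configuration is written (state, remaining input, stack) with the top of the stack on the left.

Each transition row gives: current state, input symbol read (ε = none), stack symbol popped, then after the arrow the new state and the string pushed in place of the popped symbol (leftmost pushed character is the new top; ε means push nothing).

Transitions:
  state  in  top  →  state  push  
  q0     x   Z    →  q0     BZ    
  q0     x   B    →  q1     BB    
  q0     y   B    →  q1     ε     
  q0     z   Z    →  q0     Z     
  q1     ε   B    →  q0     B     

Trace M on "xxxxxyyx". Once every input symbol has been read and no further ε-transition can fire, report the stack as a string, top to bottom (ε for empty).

(q0, xxxxxyyx, Z)
  read x, top Z: go to q0, push BZ → (q0, xxxxyyx, BZ)
  read x, top B: go to q1, push BB → (q1, xxxyyx, BBZ)
  ε-move, top B: go to q0, push B → (q0, xxxyyx, BBZ)
  read x, top B: go to q1, push BB → (q1, xxyyx, BBBZ)
  ε-move, top B: go to q0, push B → (q0, xxyyx, BBBZ)
  read x, top B: go to q1, push BB → (q1, xyyx, BBBBZ)
  ε-move, top B: go to q0, push B → (q0, xyyx, BBBBZ)
  read x, top B: go to q1, push BB → (q1, yyx, BBBBBZ)
  ε-move, top B: go to q0, push B → (q0, yyx, BBBBBZ)
  read y, top B: go to q1, push ε → (q1, yx, BBBBZ)
  ε-move, top B: go to q0, push B → (q0, yx, BBBBZ)
  read y, top B: go to q1, push ε → (q1, x, BBBZ)
  ε-move, top B: go to q0, push B → (q0, x, BBBZ)
  read x, top B: go to q1, push BB → (q1, ε, BBBBZ)
  ε-move, top B: go to q0, push B → (q0, ε, BBBBZ)
All input consumed in state q0 with stack BBBBZ.

BBBBZ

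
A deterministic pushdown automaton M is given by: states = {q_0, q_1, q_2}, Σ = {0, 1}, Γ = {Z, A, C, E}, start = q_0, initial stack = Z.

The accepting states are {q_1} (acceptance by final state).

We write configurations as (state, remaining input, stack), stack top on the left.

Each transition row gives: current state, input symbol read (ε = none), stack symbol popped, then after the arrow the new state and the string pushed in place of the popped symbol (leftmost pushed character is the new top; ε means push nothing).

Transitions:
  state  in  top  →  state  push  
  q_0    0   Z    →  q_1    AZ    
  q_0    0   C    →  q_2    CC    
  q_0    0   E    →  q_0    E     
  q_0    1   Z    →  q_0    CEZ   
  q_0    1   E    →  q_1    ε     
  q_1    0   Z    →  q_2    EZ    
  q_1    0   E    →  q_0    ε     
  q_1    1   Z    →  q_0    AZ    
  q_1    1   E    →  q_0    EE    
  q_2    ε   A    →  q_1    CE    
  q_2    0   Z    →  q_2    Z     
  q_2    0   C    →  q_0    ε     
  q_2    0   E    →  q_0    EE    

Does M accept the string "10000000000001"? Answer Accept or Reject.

Reject

(q_0, 10000000000001, Z)
  read 1, top Z: go to q_0, push CEZ → (q_0, 0000000000001, CEZ)
  read 0, top C: go to q_2, push CC → (q_2, 000000000001, CCEZ)
  read 0, top C: go to q_0, push ε → (q_0, 00000000001, CEZ)
  read 0, top C: go to q_2, push CC → (q_2, 0000000001, CCEZ)
  read 0, top C: go to q_0, push ε → (q_0, 000000001, CEZ)
  read 0, top C: go to q_2, push CC → (q_2, 00000001, CCEZ)
  read 0, top C: go to q_0, push ε → (q_0, 0000001, CEZ)
  read 0, top C: go to q_2, push CC → (q_2, 000001, CCEZ)
  read 0, top C: go to q_0, push ε → (q_0, 00001, CEZ)
  read 0, top C: go to q_2, push CC → (q_2, 0001, CCEZ)
  read 0, top C: go to q_0, push ε → (q_0, 001, CEZ)
  read 0, top C: go to q_2, push CC → (q_2, 01, CCEZ)
  read 0, top C: go to q_0, push ε → (q_0, 1, CEZ)
No transition applies at (q_0, 1, CEZ); input not fully consumed.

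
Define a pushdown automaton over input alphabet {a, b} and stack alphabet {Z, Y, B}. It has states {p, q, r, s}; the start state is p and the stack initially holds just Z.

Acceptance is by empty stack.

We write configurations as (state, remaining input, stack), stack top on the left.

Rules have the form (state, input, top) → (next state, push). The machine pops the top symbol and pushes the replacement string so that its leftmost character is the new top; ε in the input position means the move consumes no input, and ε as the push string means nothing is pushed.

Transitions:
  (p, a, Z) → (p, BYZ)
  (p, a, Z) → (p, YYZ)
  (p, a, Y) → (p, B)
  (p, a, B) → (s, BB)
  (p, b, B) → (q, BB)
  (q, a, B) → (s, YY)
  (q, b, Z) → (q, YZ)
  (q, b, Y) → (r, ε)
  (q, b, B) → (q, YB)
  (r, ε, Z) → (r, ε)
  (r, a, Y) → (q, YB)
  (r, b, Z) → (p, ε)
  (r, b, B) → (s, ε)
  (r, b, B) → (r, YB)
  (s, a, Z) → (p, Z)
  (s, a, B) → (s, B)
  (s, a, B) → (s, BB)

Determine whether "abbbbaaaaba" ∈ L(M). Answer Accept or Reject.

No computation consumes all input and empties the stack.

Reject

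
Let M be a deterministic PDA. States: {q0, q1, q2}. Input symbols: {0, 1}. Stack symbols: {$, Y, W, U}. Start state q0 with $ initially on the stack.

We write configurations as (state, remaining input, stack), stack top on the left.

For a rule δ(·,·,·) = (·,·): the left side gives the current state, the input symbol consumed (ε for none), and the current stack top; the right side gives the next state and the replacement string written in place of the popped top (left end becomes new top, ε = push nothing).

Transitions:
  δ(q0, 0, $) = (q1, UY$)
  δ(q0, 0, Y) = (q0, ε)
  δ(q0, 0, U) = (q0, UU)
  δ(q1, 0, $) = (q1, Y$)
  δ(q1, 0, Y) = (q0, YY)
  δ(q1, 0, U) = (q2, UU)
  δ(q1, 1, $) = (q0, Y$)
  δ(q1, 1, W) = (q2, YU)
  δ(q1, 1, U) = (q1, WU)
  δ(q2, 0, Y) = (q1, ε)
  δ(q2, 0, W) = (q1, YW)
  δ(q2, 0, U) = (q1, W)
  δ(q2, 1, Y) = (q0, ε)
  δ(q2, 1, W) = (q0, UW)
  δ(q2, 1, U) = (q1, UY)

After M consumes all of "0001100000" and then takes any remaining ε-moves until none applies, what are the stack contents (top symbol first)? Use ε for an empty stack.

(q0, 0001100000, $) ⊢ (q1, 001100000, UY$) ⊢ (q2, 01100000, UUY$) ⊢ (q1, 1100000, WUY$) ⊢ (q2, 100000, YUUY$) ⊢ (q0, 00000, UUY$) ⊢ (q0, 0000, UUUY$) ⊢ (q0, 000, UUUUY$) ⊢ (q0, 00, UUUUUY$) ⊢ (q0, 0, UUUUUUY$) ⊢ (q0, ε, UUUUUUUY$)
All input consumed in state q0 with stack UUUUUUUY$.

UUUUUUUY$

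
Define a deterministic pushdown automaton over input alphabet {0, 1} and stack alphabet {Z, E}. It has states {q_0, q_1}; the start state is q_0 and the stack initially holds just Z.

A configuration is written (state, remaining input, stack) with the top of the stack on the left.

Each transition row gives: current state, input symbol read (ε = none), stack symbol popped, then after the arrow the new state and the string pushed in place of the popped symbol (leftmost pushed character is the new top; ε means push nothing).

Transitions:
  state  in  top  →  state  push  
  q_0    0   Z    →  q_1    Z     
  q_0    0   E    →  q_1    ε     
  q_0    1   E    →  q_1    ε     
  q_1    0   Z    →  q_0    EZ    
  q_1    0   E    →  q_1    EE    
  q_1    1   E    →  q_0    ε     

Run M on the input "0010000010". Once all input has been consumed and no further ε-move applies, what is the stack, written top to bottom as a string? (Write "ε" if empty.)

EZ

(q_0, 0010000010, Z) ⊢ (q_1, 010000010, Z) ⊢ (q_0, 10000010, EZ) ⊢ (q_1, 0000010, Z) ⊢ (q_0, 000010, EZ) ⊢ (q_1, 00010, Z) ⊢ (q_0, 0010, EZ) ⊢ (q_1, 010, Z) ⊢ (q_0, 10, EZ) ⊢ (q_1, 0, Z) ⊢ (q_0, ε, EZ)
All input consumed in state q_0 with stack EZ.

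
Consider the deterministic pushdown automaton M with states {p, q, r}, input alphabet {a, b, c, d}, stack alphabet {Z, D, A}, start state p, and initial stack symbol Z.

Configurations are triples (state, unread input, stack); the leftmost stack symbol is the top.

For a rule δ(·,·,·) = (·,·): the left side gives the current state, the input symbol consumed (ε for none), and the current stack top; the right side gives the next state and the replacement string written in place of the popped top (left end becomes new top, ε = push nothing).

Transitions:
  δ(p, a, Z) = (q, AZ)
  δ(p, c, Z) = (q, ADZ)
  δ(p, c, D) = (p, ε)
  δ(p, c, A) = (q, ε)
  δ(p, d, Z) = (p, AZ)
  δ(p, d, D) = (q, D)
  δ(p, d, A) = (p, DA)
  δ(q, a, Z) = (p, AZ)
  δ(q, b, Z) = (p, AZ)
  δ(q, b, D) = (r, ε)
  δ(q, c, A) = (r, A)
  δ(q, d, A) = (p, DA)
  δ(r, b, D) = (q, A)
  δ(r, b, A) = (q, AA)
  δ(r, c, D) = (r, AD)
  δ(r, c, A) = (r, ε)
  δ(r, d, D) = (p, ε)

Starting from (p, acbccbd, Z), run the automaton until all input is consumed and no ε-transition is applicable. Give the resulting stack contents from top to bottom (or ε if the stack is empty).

DAAZ

(p, acbccbd, Z)
  read a, top Z: go to q, push AZ → (q, cbccbd, AZ)
  read c, top A: go to r, push A → (r, bccbd, AZ)
  read b, top A: go to q, push AA → (q, ccbd, AAZ)
  read c, top A: go to r, push A → (r, cbd, AAZ)
  read c, top A: go to r, push ε → (r, bd, AZ)
  read b, top A: go to q, push AA → (q, d, AAZ)
  read d, top A: go to p, push DA → (p, ε, DAAZ)
All input consumed in state p with stack DAAZ.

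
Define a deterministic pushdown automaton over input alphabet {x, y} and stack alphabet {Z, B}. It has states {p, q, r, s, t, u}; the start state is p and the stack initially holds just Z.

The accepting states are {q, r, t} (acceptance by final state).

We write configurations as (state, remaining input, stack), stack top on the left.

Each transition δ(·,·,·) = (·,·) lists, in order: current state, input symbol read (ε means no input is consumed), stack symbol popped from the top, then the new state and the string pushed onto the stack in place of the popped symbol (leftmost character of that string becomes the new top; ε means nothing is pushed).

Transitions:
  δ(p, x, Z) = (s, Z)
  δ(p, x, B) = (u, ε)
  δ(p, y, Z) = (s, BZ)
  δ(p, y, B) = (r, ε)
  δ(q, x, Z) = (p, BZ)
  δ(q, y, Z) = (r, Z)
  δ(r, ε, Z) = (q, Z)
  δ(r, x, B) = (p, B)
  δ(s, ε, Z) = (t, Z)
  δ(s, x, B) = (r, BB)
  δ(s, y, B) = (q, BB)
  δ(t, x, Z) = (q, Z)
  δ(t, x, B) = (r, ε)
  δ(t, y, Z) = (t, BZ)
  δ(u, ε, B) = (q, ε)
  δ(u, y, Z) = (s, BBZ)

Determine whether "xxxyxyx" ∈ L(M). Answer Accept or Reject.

Reject

(p, xxxyxyx, Z) ⊢ (s, xxyxyx, Z) ⊢ (t, xxyxyx, Z) ⊢ (q, xyxyx, Z) ⊢ (p, yxyx, BZ) ⊢ (r, xyx, Z) ⊢ (q, xyx, Z) ⊢ (p, yx, BZ) ⊢ (r, x, Z) ⊢ (q, x, Z) ⊢ (p, ε, BZ)
All input consumed; state p ∉ F and no further ε-move applies.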